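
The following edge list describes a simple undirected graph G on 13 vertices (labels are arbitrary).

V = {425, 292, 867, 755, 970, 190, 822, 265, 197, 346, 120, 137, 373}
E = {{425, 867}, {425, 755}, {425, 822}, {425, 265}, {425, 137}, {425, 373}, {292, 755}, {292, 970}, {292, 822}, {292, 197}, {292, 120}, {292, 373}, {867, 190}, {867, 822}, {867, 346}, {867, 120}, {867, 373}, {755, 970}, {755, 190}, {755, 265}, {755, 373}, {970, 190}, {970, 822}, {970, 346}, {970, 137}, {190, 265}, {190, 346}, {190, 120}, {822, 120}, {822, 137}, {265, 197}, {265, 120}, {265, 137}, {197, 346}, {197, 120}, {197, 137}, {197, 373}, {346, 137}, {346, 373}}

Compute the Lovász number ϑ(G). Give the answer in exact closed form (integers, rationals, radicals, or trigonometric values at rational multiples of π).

sqrt(13)

N(822) = {425, 292, 867, 970, 120, 137}, |N(822)| = 6.
N(970) = {292, 755, 190, 822, 346, 137}, |N(970)| = 6.
deg(265) = 6; N(265) = {425, 755, 190, 197, 120, 137}.
deg(197) = 6; N(197) = {292, 265, 346, 120, 137, 373}.
13-vertex 6-regular graph: strongly regular (13,6,2,3).
spec(A) ≈ [6.0, 1.303, -2.303] (distinct, 3 d.p.).
With N=13: ϑ(G) = 13·(-(-sqrt(13)/2 - 1/2))/(6−(-sqrt(13)/2 - 1/2)) = sqrt(13).
≈ 3.605551275 (to 9 d.p.).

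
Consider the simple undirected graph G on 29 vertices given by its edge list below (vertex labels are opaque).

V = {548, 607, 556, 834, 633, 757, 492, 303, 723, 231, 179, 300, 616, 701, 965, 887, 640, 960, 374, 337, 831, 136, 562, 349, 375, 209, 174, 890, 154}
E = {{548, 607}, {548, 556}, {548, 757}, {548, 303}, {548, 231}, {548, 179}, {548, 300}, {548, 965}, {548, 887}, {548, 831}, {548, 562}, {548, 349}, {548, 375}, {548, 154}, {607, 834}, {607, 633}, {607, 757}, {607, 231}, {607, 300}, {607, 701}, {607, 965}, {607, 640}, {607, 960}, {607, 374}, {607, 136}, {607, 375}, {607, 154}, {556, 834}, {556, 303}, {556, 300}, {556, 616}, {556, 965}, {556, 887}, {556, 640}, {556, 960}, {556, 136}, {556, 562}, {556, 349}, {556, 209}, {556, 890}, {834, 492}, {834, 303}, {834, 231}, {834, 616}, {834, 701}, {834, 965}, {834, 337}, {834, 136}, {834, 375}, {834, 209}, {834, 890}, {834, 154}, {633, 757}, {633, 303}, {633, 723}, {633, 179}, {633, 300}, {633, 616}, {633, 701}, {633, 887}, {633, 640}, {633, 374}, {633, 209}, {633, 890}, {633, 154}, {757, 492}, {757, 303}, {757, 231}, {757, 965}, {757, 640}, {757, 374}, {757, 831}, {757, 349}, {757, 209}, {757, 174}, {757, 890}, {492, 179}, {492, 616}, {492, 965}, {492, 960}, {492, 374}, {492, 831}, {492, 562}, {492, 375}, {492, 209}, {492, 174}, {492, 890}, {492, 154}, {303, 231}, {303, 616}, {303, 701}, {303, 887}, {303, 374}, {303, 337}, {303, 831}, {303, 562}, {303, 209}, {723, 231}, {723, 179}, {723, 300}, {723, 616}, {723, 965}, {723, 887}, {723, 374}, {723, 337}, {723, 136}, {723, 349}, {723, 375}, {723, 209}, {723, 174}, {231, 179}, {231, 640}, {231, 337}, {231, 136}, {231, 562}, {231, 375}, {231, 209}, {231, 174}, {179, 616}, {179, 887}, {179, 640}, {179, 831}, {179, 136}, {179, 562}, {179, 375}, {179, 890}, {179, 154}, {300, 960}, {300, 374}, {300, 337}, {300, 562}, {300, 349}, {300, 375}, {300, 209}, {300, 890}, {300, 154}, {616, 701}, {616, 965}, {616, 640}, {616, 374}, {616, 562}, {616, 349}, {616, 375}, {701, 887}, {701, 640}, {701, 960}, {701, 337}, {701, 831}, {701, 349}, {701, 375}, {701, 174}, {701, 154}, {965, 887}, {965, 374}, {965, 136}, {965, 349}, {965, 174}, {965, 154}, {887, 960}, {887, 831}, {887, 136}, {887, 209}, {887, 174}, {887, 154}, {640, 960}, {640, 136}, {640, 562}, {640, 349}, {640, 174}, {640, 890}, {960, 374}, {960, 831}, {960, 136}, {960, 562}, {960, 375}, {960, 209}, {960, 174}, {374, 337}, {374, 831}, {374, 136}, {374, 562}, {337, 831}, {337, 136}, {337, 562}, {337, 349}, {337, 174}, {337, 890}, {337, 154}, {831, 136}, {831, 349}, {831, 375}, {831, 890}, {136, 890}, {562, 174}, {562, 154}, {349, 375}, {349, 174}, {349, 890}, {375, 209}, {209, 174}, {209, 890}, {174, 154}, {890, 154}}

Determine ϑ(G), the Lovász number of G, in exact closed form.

sqrt(29)

Vertex 174 has 14 neighbors: 757, 492, 723, 231, 701, 965, 887, 640, 960, 337, 562, 349, 209, 154.
N(300) = {548, 607, 556, 633, 723, 960, 374, 337, 562, 349, 375, 209, 890, 154}, |N(300)| = 14.
deg(701) = 14; N(701) = {607, 834, 633, 303, 616, 887, 640, 960, 337, 831, 349, 375, 174, 154}.
Vertex 562 has 14 neighbors: 548, 556, 492, 303, 231, 179, 300, 616, 640, 960, 374, 337, 174, 154.
14-regular, N=29; strongly regular (29,14,6,7).
A has 3 distinct eigenvalues ≈ [14.0, 2.192582, -3.192582].
With N=29: ϑ(G) = 29·(-(-sqrt(29)/2 - 1/2))/(14−(-sqrt(29)/2 - 1/2)) = sqrt(29).
Numerically 5.385165.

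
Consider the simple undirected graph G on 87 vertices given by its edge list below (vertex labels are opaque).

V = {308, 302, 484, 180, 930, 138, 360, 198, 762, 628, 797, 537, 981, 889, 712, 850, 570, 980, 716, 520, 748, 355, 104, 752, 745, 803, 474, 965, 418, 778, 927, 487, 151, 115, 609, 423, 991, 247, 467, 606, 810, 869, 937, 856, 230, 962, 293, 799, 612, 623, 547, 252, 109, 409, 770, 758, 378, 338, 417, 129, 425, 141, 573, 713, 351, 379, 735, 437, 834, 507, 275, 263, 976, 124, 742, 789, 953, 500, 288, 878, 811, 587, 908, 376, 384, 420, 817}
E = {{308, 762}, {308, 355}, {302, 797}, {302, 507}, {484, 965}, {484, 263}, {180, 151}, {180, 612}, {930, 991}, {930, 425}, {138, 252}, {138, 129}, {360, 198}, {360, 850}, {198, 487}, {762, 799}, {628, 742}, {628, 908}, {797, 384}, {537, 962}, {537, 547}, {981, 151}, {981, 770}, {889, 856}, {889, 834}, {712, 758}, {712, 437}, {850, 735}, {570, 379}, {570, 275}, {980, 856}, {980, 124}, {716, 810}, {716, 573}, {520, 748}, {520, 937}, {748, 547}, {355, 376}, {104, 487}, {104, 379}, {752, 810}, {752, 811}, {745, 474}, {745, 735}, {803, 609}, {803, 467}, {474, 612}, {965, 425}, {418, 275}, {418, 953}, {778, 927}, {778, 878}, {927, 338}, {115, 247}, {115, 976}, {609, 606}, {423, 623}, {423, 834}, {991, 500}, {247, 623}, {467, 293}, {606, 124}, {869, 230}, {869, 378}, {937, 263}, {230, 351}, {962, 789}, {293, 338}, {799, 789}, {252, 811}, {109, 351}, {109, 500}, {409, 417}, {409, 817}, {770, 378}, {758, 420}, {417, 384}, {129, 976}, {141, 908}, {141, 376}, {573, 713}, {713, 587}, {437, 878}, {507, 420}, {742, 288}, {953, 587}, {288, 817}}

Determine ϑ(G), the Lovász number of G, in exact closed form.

deg(810) = 2; N(810) = {716, 752}.
Vertex 141 has 2 neighbors: 908, 376.
deg(573) = 2; N(573) = {716, 713}.
Vertex 138 has 2 neighbors: 252, 129.
87-vertex 2-regular graph: a single 87-cycle (edge-transitive).
A has 44 distinct eigenvalues ≈ [2.0, 1.99479, 1.97917, 1.95324, 1.91713, 1.87102, 1.81515, 1.74982, 1.67537, 1.59219, 1.5007, 1.40139, 1.29477, 1.18141, 1.06188, 0.93682, 0.80687, 0.67272, 0.53506, 0.39461, 0.2521, 0.10828, -0.03611, -0.18031, -0.32356, -0.46513, -0.60428, -0.74028, -0.87241, -1.0, -1.12237, -1.2389, -1.34896, -1.45199, -1.54745, -1.63484, -1.71371, -1.78365, -1.84429, -1.89531, -1.93645, -1.96749, -1.98828, -1.9987].
With N=87: ϑ(G) = 87·(-(-1)*2*cos(pi/87))/(2−(-2*cos(pi/87))) = 87*cos(pi/87)/(cos(pi/87) + 1).
ϑ(G) ≈ 43.485816452.
Sandwich: α(G)=43 ≤ ϑ(G)=87*cos(pi/87)/(cos(pi/87) + 1) ≤ χ(Ḡ)=44 (both strict).

87*cos(pi/87)/(cos(pi/87) + 1)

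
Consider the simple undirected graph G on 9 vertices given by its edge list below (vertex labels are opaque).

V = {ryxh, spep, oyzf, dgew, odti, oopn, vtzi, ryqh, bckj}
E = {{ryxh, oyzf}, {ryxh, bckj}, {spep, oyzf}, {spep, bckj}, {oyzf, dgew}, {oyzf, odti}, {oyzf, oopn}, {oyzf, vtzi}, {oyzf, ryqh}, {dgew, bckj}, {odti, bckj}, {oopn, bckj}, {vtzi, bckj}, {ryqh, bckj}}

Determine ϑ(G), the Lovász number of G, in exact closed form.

deg(bckj) = 7; N(bckj) = {ryxh, spep, dgew, odti, oopn, vtzi, ryqh}.
Vertex oyzf has 7 neighbors: ryxh, spep, dgew, odti, oopn, vtzi, ryqh.
deg(ryxh) = 2; N(ryxh) = {oyzf, bckj}.
N(spep) = {oyzf, bckj}, |N(spep)| = 2.
K_{7,2} (perfect); ϑ(G) = α(G) = max{7,2} = 7.
= 7.0000000… (decimal).
Sandwich: α(G)=7 ≤ ϑ(G)=7 ≤ χ(Ḡ)=7 (collapsed).

7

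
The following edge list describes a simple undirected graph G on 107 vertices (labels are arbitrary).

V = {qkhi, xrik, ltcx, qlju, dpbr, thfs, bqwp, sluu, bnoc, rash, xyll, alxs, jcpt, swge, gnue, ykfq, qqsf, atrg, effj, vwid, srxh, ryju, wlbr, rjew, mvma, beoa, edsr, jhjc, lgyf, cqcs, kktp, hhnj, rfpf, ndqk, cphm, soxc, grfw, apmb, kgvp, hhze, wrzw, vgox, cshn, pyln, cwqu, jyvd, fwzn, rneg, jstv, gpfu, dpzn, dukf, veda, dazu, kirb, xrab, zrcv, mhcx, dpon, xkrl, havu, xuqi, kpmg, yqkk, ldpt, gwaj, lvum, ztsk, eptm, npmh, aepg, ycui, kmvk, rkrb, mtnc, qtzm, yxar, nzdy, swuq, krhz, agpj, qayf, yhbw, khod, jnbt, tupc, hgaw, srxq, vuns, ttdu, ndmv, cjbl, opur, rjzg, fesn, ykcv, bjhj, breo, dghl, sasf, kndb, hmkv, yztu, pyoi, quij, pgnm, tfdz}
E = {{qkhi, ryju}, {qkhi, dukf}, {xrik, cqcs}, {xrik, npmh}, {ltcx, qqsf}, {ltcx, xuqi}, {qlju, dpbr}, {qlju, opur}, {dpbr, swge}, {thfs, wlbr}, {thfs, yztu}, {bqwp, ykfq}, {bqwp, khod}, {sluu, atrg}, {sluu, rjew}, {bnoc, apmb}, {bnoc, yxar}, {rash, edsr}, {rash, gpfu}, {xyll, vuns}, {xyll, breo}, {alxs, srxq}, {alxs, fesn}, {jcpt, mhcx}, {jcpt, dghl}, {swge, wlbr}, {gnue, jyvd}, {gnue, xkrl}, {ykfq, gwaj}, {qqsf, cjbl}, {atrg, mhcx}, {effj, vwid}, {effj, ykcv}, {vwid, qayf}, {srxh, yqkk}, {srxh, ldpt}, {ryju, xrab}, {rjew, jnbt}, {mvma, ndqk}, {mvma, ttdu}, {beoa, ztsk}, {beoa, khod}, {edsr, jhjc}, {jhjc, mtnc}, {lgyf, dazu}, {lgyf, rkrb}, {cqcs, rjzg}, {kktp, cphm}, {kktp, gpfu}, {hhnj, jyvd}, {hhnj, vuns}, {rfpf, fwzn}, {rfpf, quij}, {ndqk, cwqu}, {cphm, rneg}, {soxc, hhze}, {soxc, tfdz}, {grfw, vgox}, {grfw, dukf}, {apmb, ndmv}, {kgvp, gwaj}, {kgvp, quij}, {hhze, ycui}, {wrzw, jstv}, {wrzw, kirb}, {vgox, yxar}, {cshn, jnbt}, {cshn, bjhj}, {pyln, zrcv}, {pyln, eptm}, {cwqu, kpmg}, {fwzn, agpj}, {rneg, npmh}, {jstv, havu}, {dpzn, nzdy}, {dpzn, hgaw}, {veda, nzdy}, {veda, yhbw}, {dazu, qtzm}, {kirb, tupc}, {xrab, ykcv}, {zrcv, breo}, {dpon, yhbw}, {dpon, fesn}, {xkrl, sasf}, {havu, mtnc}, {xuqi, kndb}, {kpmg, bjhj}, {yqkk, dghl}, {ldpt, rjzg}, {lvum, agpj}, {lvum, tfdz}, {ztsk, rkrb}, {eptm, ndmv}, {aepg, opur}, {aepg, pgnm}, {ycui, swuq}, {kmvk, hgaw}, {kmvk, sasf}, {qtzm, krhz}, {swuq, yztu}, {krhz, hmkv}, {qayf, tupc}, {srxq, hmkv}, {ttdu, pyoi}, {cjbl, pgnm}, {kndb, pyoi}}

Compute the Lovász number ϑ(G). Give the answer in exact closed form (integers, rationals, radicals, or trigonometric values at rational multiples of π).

107*cos(pi/107)/(cos(pi/107) + 1)

Vertex qlju has 2 neighbors: dpbr, opur.
N(dazu) = {lgyf, qtzm}, |N(dazu)| = 2.
deg(vwid) = 2; N(vwid) = {effj, qayf}.
Vertex xkrl has 2 neighbors: gnue, sasf.
Every vertex has degree 2 (N=107); a single 107-cycle (edge-transitive).
A has 54 distinct eigenvalues ≈ [2.0, 1.997, 1.986, 1.969, 1.945, 1.914, 1.877, 1.833, 1.783, 1.727, 1.665, 1.597, 1.524, 1.445, 1.361, 1.273, 1.18, 1.084, 0.983, 0.879, 0.772, 0.663, 0.551, 0.437, 0.322, 0.205, 0.088, -0.029, -0.147, -0.263, -0.379, -0.494, -0.607, -0.718, -0.826, -0.931, -1.034, -1.132, -1.227, -1.318, -1.404, -1.485, -1.561, -1.632, -1.697, -1.756, -1.809, -1.856, -1.897, -1.931, -1.958, -1.978, -1.992, -1.999].
Lovász: ϑ = −107(-2*cos(pi/107))/(2+-(-1)*2*cos(pi/107)) = 107*cos(pi/107)/(cos(pi/107) + 1).
≈ 53.48847 (to 5 d.p.).
Sandwich: α(G)=53 ≤ ϑ(G)=107*cos(pi/107)/(cos(pi/107) + 1) ≤ χ(Ḡ)=54 (both strict).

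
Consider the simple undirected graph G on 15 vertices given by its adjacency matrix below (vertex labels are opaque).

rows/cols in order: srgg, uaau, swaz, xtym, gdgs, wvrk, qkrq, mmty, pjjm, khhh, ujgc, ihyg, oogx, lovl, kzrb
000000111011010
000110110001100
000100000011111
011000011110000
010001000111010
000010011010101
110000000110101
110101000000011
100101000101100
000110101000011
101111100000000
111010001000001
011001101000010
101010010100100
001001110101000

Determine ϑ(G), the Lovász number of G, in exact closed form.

5

deg(pjjm) = 6; N(pjjm) = {srgg, xtym, wvrk, khhh, ihyg, oogx}.
Vertex swaz has 6 neighbors: xtym, ujgc, ihyg, oogx, lovl, kzrb.
N(gdgs) = {uaau, wvrk, khhh, ujgc, ihyg, lovl}, |N(gdgs)| = 6.
deg(kzrb) = 6; N(kzrb) = {swaz, wvrk, qkrq, mmty, khhh, ihyg}.
15-vertex 6-regular graph: this is K(6,2), the Kneser graph.
Distinct eigenvalues (to 3 d.p.): [6.0, 1.0, -3.0].
−15·(-3) / ((6)−(-3)) = 5 = ϑ(G).
= 5.000000000… (decimal).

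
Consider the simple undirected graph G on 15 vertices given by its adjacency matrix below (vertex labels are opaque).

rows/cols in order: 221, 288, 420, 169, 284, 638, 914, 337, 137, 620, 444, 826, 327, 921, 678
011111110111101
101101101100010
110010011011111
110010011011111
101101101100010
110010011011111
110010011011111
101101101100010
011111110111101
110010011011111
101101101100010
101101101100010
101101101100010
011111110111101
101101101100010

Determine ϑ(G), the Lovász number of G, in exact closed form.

7

deg(914) = 10; N(914) = {221, 288, 284, 337, 137, 444, 826, 327, 921, 678}.
Vertex 221 has 12 neighbors: 288, 420, 169, 284, 638, 914, 337, 620, 444, 826, 327, 678.
deg(284) = 8; N(284) = {221, 420, 169, 638, 914, 137, 620, 921}.
N(921) = {288, 420, 169, 284, 638, 914, 337, 620, 444, 826, 327, 678}, |N(921)| = 12.
3 parts of sizes [7, 5, 3]; α(G) = 7 = ϑ (perfect).
Numerically 7.0000.
Sandwich: α(G)=7 ≤ ϑ(G)=7 ≤ χ(Ḡ)=7 (collapsed).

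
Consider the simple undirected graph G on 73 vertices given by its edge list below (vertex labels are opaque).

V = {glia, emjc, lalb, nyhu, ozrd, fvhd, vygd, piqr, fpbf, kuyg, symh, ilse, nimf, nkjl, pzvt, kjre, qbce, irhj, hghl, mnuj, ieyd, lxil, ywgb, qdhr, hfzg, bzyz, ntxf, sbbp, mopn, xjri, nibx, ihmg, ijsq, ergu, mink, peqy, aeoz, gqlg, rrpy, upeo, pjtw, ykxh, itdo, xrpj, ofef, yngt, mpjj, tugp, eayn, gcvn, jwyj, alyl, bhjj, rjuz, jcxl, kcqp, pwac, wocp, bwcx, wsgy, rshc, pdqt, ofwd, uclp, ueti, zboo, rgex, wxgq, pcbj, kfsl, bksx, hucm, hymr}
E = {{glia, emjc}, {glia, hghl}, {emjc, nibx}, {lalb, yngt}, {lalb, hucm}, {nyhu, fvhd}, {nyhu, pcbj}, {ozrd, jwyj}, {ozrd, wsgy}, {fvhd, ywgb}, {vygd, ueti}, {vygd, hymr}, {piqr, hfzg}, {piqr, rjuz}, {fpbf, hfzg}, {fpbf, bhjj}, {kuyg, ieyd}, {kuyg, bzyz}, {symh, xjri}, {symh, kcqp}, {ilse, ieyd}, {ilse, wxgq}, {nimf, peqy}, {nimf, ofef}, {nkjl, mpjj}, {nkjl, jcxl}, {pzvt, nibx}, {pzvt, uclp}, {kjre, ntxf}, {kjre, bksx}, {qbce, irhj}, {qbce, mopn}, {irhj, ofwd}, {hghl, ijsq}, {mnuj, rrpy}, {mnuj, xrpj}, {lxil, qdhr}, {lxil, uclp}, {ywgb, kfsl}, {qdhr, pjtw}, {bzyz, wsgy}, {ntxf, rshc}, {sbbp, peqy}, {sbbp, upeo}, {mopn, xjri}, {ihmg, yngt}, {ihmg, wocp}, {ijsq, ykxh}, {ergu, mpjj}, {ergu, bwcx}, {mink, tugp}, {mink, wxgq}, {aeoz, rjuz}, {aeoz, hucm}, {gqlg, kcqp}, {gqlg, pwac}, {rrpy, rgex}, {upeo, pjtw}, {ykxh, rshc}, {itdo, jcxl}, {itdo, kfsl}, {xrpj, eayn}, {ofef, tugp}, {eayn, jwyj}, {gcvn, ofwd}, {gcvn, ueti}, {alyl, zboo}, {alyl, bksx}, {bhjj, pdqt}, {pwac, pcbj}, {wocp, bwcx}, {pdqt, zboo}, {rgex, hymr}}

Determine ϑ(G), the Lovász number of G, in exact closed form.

73*cos(pi/73)/(cos(pi/73) + 1)

deg(hghl) = 2; N(hghl) = {glia, ijsq}.
N(upeo) = {sbbp, pjtw}, |N(upeo)| = 2.
deg(ilse) = 2; N(ilse) = {ieyd, wxgq}.
Vertex lxil has 2 neighbors: qdhr, uclp.
Every vertex has degree 2 (N=73); connected 2-regular on 73 ⇒ C_{73}.
spec(A) ≈ [2.0, 1.992596, 1.97044, 1.933696, 1.882635, 1.817635, 1.739179, 1.647846, 1.544313, 1.429347, 1.303798, 1.168596, 1.024743, 0.873302, 0.715396, 0.552194, 0.384903, 0.214763, 0.043032, -0.129017, -0.300111, -0.468983, -0.634383, -0.795086, -0.949902, -1.097686, -1.237343, -1.367839, -1.488208, -1.597559, -1.695082, -1.780055, -1.85185, -1.909934, -1.953877, -1.983355, -1.998148] (distinct, 6 d.p.).
With N=73: ϑ(G) = 73·(-(-1)*2*cos(pi/73))/(2−(-2*cos(pi/73))) = 73*cos(pi/73)/(cos(pi/73) + 1).
≈ 36.48309 (to 5 d.p.).
Check 36 ≤ 73*cos(pi/73)/(cos(pi/73) + 1) ≤ 37: both strict.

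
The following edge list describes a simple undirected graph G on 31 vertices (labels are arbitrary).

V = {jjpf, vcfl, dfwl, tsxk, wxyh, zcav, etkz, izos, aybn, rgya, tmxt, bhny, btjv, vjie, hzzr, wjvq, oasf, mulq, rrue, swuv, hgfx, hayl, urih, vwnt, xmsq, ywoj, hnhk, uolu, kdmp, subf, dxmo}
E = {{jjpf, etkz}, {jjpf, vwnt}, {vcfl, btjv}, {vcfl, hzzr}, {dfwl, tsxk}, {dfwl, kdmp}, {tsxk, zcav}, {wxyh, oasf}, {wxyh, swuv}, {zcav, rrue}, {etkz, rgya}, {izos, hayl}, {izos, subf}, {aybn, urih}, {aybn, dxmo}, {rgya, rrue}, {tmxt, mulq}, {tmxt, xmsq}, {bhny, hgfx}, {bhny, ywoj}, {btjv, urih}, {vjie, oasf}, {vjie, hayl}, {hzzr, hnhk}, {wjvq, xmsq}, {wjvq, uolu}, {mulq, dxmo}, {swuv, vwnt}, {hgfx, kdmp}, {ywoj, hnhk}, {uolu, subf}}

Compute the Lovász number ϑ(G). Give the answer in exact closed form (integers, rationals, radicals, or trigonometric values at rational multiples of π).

31*cos(pi/31)/(cos(pi/31) + 1)

deg(hnhk) = 2; N(hnhk) = {hzzr, ywoj}.
N(urih) = {aybn, btjv}, |N(urih)| = 2.
deg(rgya) = 2; N(rgya) = {etkz, rrue}.
deg(tsxk) = 2; N(tsxk) = {dfwl, zcav}.
G on 31 vertices is 2-regular; the odd cycle C_{31}.
spec(A) ≈ [2.0, 1.95906, 1.83792, 1.64153, 1.37793, 1.05793, 0.69461, 0.30286, -0.1013, -0.50131, -0.88079, -1.22421, -1.51752, -1.74869, -1.90828, -1.98974] (distinct, 5 d.p.).
−31·(-2*cos(pi/31)) / ((2)−(-2*cos(pi/31))) = 31*cos(pi/31)/(cos(pi/31) + 1) = ϑ(G).
= 15.46013499… (decimal).
Lovász sandwich 15 ≤ 31*cos(pi/31)/(cos(pi/31) + 1) ≤ 16: both strict.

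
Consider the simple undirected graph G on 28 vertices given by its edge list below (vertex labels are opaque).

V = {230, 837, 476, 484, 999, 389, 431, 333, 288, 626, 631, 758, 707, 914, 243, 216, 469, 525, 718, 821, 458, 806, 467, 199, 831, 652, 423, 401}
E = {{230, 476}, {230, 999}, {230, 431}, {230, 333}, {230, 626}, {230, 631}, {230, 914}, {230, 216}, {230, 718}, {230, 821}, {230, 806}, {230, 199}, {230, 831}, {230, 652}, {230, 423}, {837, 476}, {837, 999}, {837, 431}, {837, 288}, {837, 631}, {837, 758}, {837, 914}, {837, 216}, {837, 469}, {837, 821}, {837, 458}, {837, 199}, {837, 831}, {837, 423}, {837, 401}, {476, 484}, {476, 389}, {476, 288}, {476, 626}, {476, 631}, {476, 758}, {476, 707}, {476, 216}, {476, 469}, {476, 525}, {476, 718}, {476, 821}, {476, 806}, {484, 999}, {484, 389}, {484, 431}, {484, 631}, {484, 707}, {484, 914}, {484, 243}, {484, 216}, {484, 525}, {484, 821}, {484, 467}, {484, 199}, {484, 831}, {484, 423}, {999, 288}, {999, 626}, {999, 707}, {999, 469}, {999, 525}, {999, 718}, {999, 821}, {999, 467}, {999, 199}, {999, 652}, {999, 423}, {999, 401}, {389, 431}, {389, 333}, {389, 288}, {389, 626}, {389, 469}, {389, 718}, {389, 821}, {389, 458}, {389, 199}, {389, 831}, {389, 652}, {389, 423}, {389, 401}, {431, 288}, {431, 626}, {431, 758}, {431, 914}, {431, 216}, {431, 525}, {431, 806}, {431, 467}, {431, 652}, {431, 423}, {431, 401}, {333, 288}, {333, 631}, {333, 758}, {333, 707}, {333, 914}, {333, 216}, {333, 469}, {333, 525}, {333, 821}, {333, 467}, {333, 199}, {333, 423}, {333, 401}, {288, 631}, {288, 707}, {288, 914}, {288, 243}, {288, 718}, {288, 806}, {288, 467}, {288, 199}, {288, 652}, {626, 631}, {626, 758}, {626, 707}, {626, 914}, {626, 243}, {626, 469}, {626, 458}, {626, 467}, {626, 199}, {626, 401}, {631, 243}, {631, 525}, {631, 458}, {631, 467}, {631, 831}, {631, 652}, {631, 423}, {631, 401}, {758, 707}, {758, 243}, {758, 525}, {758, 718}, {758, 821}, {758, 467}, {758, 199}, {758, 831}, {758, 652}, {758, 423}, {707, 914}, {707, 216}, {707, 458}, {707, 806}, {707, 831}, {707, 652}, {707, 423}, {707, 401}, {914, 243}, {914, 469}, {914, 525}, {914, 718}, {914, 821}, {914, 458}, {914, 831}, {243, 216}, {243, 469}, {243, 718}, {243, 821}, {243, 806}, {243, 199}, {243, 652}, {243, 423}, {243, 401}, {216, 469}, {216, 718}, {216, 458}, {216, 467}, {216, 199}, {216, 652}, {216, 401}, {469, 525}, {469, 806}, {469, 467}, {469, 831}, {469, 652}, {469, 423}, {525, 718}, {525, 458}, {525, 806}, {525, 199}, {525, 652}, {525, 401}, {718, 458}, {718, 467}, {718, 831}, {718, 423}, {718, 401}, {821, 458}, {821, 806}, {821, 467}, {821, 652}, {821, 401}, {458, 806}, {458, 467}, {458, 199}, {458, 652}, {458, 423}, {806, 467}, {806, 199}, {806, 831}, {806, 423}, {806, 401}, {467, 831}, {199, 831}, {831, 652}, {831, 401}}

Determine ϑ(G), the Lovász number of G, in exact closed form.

deg(831) = 15; N(831) = {230, 837, 484, 389, 631, 758, 707, 914, 469, 718, 806, 467, 199, 652, 401}.
deg(458) = 15; N(458) = {837, 389, 626, 631, 707, 914, 216, 525, 718, 821, 806, 467, 199, 652, 423}.
N(288) = {837, 476, 999, 389, 431, 333, 631, 707, 914, 243, 718, 806, 467, 199, 652}, |N(288)| = 15.
N(476) = {230, 837, 484, 389, 288, 626, 631, 758, 707, 216, 469, 525, 718, 821, 806}, |N(476)| = 15.
deg(v) = 15 for all v (|V|=28); Kneser-type, 2-subsets of [8].
spec(A) ≈ [15.0, 1.0, -5.0] (distinct, 3 d.p.).
Lovász: ϑ = −28(-5)/(15+-1*(-5)) = 7.
≈ 7.0000000 (to 7 d.p.).

7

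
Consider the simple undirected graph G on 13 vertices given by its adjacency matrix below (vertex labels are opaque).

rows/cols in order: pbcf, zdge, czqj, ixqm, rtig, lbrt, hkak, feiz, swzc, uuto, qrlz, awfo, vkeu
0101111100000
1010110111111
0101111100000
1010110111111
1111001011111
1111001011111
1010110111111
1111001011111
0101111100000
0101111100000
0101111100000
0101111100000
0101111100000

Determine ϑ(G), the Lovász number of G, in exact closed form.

Vertex zdge has 10 neighbors: pbcf, czqj, rtig, lbrt, feiz, swzc, uuto, qrlz, awfo, vkeu.
N(lbrt) = {pbcf, zdge, czqj, ixqm, hkak, swzc, uuto, qrlz, awfo, vkeu}, |N(lbrt)| = 10.
N(awfo) = {zdge, ixqm, rtig, lbrt, hkak, feiz}, |N(awfo)| = 6.
N(qrlz) = {zdge, ixqm, rtig, lbrt, hkak, feiz}, |N(qrlz)| = 6.
Complete 3-partite, parts [7, 3, 3]: perfect, ϑ = α = 7.
= 7.000000… (decimal).
α=7, χ(Ḡ)=7; ϑ=7 lies between (collapsed).

7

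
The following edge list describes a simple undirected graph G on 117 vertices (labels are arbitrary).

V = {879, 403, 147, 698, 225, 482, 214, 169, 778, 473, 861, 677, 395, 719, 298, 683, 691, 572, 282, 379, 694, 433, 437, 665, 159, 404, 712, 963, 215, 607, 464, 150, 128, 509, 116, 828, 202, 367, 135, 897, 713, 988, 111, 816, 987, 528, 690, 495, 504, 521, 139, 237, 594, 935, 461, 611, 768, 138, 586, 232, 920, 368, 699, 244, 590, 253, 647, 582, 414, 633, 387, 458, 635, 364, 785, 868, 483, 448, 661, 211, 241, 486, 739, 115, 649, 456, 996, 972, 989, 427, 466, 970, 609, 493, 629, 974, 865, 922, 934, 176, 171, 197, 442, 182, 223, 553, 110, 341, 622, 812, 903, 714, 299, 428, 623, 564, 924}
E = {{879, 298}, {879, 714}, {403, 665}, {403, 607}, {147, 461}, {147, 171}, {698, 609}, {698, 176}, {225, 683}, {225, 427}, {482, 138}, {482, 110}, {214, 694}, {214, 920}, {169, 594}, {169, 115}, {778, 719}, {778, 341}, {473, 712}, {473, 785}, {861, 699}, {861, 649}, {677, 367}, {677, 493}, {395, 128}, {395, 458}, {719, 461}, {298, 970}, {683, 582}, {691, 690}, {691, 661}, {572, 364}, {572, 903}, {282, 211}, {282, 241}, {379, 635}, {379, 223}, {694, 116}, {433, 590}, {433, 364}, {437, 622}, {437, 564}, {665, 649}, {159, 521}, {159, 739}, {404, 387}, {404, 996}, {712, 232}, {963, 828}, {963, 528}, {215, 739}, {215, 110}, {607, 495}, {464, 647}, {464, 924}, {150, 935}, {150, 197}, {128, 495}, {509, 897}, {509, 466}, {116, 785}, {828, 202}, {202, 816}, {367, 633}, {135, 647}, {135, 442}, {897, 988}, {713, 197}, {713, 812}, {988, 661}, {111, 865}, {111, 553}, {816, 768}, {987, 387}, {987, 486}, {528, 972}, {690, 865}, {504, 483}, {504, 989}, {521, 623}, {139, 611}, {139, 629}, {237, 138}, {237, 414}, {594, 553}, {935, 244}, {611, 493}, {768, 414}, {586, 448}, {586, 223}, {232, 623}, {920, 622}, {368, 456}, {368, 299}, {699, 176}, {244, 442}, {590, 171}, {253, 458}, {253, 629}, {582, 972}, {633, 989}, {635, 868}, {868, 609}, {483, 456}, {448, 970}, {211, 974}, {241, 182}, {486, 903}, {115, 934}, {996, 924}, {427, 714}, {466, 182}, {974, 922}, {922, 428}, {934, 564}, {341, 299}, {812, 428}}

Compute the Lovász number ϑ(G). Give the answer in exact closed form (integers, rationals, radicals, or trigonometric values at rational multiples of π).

Vertex 649 has 2 neighbors: 861, 665.
N(364) = {572, 433}, |N(364)| = 2.
Vertex 427 has 2 neighbors: 225, 714.
deg(442) = 2; N(442) = {135, 244}.
Regular of degree 2 on 117 vertices: this is C_{117}, the 117-cycle.
The 59 distinct eigenvalues: [2.0, 1.997117, 1.988475, 1.974101, 1.954034, 1.928333, 1.897073, 1.860343, 1.818249, 1.770912, 1.71847, 1.661072, 1.598886, 1.532089, 1.460875, 1.385449, 1.306028, 1.222842, 1.136129, 1.046142, 0.953137, 0.857385, 0.759161, 0.658748, 0.556435, 0.452518, 0.347296, 0.241073, 0.134155, 0.02685, -0.080532, -0.187682, -0.294291, -0.400051, -0.504658, -0.60781, -0.70921, -0.808564, -0.905588, -1.0, -1.091529, -1.179911, -1.264891, -1.346224, -1.423675, -1.497021, -1.566052, -1.630567, -1.69038, -1.74532, -1.795227, -1.839959, -1.879385, -1.913393, -1.941884, -1.964775, -1.982002, -1.993515, -1.999279].
Lovász (edge-transitive): ϑ = −117·(-2*cos(pi/117))/((2)−(-2*cos(pi/117))) = 117*cos(pi/117)/(cos(pi/117) + 1).
Numerically 58.48945428.
Lovász sandwich 58 ≤ 117*cos(pi/117)/(cos(pi/117) + 1) ≤ 59: both strict.

117*cos(pi/117)/(cos(pi/117) + 1)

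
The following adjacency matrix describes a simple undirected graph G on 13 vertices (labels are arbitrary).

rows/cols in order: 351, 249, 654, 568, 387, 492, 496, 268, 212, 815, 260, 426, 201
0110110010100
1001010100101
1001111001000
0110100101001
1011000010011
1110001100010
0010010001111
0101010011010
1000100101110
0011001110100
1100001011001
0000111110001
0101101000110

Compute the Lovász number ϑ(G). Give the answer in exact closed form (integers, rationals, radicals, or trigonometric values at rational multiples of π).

sqrt(13)

N(212) = {351, 387, 268, 815, 260, 426}, |N(212)| = 6.
N(496) = {654, 492, 815, 260, 426, 201}, |N(496)| = 6.
deg(201) = 6; N(201) = {249, 568, 387, 496, 260, 426}.
N(815) = {654, 568, 496, 268, 212, 260}, |N(815)| = 6.
G on 13 vertices is 6-regular; SR(13,6,2,3) — a Paley graph.
spec(A) ≈ [6.0, 1.302776, -2.302776] (distinct, 6 d.p.).
−13·(-sqrt(13)/2 - 1/2) / ((6)−(-sqrt(13)/2 - 1/2)) = sqrt(13) = ϑ(G).
≈ 3.60555128 (to 8 d.p.).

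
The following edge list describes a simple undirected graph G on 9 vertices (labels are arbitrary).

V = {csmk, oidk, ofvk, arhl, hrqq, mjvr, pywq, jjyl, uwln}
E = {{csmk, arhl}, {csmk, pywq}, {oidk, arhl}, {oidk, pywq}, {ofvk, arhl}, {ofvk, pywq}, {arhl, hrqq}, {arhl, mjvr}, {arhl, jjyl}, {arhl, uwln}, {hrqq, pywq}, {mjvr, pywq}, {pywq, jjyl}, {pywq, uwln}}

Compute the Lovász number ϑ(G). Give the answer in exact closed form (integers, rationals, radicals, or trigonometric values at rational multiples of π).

7

deg(uwln) = 2; N(uwln) = {arhl, pywq}.
N(hrqq) = {arhl, pywq}, |N(hrqq)| = 2.
Vertex mjvr has 2 neighbors: arhl, pywq.
N(pywq) = {csmk, oidk, ofvk, hrqq, mjvr, jjyl, uwln}, |N(pywq)| = 7.
K_{7,2} (perfect); ϑ(G) = α(G) = max{7,2} = 7.
= 7.0000000… (decimal).
Lovász sandwich 7 ≤ 7 ≤ 7: collapsed.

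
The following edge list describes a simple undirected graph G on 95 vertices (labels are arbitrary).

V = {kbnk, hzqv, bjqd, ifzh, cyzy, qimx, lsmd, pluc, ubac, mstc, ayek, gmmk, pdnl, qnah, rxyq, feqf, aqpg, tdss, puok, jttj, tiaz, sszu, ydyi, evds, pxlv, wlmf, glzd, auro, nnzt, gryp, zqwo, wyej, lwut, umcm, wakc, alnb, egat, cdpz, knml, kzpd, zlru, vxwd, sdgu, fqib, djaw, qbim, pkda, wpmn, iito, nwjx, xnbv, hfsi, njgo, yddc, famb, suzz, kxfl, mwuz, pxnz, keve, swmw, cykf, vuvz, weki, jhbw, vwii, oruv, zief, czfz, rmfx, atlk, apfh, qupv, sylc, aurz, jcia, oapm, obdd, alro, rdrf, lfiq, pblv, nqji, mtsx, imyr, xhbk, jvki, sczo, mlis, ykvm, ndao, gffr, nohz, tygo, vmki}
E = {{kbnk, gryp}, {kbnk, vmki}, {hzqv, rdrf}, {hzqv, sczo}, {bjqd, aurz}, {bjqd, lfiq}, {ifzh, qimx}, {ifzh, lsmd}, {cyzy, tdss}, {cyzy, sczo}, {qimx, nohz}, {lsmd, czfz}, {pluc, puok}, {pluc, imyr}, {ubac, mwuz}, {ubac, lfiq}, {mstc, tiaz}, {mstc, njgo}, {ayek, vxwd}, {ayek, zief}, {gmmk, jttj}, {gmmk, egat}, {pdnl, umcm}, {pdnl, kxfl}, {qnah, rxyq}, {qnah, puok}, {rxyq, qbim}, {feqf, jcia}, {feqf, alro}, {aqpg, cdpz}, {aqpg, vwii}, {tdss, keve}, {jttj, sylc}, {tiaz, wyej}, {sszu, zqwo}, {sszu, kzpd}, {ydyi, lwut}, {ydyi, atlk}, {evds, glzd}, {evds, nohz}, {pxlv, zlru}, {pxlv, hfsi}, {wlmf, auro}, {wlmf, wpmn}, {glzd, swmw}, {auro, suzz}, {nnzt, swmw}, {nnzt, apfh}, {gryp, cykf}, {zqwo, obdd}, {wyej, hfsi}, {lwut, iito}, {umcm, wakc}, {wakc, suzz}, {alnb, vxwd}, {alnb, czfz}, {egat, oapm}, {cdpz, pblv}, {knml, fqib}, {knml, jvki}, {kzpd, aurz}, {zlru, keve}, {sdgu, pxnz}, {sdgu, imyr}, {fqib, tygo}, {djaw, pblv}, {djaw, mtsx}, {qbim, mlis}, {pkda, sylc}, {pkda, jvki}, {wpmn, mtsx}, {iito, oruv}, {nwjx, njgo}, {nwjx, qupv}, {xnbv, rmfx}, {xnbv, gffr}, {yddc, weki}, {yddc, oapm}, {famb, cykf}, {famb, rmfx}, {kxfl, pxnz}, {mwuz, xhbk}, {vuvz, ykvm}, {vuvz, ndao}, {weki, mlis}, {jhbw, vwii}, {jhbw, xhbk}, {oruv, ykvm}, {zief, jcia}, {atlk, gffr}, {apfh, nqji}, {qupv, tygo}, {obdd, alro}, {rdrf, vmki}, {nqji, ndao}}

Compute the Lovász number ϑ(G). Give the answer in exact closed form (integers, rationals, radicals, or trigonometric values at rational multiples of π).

95*cos(pi/95)/(cos(pi/95) + 1)

deg(suzz) = 2; N(suzz) = {auro, wakc}.
deg(qimx) = 2; N(qimx) = {ifzh, nohz}.
N(ndao) = {vuvz, nqji}, |N(ndao)| = 2.
deg(swmw) = 2; N(swmw) = {glzd, nnzt}.
2-regular, N=95; a single 95-cycle (edge-transitive).
The 48 distinct eigenvalues: [2.0, 1.996, 1.983, 1.961, 1.93, 1.892, 1.845, 1.789, 1.727, 1.656, 1.578, 1.494, 1.402, 1.305, 1.202, 1.094, 0.981, 0.864, 0.742, 0.618, 0.491, 0.362, 0.231, 0.099, -0.033, -0.165, -0.297, -0.427, -0.555, -0.681, -0.803, -0.923, -1.038, -1.149, -1.254, -1.355, -1.449, -1.537, -1.618, -1.692, -1.759, -1.818, -1.869, -1.912, -1.947, -1.973, -1.99, -1.999].
Lovász: ϑ = −95(-2*cos(pi/95))/(2+-(-1)*2*cos(pi/95)) = 95*cos(pi/95)/(cos(pi/95) + 1).
≈ 47.487011311 (to 9 d.p.).
Sandwich: α(G)=47 ≤ ϑ(G)=95*cos(pi/95)/(cos(pi/95) + 1) ≤ χ(Ḡ)=48 (both strict).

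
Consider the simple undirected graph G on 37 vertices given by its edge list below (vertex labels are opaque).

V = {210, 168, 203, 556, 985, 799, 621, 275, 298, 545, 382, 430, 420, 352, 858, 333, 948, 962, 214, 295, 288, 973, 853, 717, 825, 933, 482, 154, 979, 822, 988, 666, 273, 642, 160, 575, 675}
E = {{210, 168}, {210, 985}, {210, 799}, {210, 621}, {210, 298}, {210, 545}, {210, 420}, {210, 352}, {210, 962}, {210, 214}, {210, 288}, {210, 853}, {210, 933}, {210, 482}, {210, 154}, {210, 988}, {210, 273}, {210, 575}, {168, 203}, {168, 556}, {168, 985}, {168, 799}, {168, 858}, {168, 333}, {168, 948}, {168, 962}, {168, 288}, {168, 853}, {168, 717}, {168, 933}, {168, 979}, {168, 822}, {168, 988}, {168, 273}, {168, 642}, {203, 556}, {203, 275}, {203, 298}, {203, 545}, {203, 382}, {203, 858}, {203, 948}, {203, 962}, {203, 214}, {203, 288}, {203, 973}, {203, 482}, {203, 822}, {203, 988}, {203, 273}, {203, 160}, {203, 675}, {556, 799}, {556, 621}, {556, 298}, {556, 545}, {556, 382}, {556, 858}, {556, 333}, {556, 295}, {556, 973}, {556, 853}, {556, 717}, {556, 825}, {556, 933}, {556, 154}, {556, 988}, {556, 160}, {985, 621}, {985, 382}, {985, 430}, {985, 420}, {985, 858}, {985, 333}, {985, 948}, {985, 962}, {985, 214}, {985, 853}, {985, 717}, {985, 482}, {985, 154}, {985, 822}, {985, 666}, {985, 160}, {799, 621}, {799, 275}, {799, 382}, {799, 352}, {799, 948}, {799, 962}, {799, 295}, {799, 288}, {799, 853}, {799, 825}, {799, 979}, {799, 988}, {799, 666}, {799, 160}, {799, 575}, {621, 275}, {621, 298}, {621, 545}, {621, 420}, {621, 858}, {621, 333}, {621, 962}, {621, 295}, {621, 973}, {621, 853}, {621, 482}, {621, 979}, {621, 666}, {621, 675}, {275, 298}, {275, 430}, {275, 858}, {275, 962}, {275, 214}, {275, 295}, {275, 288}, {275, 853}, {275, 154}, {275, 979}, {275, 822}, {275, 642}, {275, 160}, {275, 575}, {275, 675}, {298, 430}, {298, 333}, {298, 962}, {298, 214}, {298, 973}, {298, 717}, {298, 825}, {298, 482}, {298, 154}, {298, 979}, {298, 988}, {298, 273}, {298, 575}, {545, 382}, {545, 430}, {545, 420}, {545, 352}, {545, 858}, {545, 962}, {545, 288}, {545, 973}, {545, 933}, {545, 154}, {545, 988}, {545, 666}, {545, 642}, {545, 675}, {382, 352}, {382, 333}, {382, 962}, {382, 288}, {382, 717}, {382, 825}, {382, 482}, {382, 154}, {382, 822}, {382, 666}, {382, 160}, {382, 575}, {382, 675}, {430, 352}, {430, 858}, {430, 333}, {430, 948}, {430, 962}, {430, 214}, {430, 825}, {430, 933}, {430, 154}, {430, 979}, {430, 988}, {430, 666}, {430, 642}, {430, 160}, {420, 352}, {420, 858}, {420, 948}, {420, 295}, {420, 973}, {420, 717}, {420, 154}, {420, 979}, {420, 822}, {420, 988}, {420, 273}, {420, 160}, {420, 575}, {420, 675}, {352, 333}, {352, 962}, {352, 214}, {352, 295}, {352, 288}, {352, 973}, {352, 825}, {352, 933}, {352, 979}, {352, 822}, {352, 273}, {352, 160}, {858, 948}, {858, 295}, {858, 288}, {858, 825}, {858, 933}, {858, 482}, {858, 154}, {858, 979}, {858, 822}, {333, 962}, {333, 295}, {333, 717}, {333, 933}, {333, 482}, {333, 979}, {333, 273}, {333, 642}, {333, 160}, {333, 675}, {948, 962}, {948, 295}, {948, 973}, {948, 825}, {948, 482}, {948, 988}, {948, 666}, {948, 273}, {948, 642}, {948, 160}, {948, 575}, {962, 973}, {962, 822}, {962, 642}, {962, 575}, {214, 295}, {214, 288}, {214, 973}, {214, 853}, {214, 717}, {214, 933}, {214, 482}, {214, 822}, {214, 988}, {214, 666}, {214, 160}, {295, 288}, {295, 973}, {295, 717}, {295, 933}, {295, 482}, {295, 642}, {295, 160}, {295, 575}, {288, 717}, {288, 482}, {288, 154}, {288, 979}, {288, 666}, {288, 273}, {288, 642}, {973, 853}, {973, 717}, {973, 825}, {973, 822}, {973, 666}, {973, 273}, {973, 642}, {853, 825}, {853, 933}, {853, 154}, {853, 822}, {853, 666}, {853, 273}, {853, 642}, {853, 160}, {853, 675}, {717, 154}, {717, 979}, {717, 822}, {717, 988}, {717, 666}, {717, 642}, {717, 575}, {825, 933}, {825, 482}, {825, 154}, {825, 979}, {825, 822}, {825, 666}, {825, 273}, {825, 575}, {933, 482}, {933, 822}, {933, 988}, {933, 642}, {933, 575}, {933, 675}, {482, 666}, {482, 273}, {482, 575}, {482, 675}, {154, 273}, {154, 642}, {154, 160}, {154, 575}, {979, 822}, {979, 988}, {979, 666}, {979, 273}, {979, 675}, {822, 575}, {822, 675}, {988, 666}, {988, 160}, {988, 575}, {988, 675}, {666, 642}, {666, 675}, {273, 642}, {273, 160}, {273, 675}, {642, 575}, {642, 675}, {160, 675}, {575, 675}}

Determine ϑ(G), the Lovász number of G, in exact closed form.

deg(214) = 18; N(214) = {210, 203, 985, 275, 298, 430, 352, 295, 288, 973, 853, 717, 933, 482, 822, 988, 666, 160}.
deg(556) = 18; N(556) = {168, 203, 799, 621, 298, 545, 382, 858, 333, 295, 973, 853, 717, 825, 933, 154, 988, 160}.
deg(430) = 18; N(430) = {985, 275, 298, 545, 352, 858, 333, 948, 962, 214, 825, 933, 154, 979, 988, 666, 642, 160}.
N(295) = {556, 799, 621, 275, 420, 352, 858, 333, 948, 214, 288, 973, 717, 933, 482, 642, 160, 575}, |N(295)| = 18.
G on 37 vertices is 18-regular; Paley(37): SR with (k,λ,μ)=(18,8,9).
A has 3 distinct eigenvalues ≈ [18.0, 2.5414, -3.5414].
λ_max=18, λ_min=-sqrt(37)/2 - 1/2; ϑ = −37·λ_min/(λ_max−λ_min) = sqrt(37).
Numerically 6.08276.

sqrt(37)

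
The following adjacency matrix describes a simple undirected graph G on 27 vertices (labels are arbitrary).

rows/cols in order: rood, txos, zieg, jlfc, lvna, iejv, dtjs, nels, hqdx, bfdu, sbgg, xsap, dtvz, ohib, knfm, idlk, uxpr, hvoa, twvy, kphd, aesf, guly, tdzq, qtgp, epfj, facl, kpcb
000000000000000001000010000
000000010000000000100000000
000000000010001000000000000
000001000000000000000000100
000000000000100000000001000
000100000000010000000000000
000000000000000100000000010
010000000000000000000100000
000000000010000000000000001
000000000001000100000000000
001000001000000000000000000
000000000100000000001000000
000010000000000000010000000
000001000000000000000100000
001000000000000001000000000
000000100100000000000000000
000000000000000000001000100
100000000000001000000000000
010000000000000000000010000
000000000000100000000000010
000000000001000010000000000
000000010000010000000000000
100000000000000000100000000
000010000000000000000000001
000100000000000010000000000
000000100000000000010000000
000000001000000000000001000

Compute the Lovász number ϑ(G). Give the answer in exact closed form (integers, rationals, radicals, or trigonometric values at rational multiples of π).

27*cos(pi/27)/(cos(pi/27) + 1)

N(txos) = {nels, twvy}, |N(txos)| = 2.
Vertex tdzq has 2 neighbors: rood, twvy.
N(guly) = {nels, ohib}, |N(guly)| = 2.
N(twvy) = {txos, tdzq}, |N(twvy)| = 2.
Regular of degree 2 on 27 vertices: a single 27-cycle (edge-transitive).
Distinct eigenvalues (to 6 d.p.): [2.0, 1.94609, 1.787265, 1.532089, 1.194317, 0.79216, 0.347296, -0.11629, -0.573606, -1.0, -1.372483, -1.670976, -1.879385, -1.986477].
−27·(-2*cos(pi/27)) / ((2)−(-2*cos(pi/27))) = 27*cos(pi/27)/(cos(pi/27) + 1) = ϑ(G).
≈ 13.454204087 (to 9 d.p.).
Sandwich: α(G)=13 ≤ ϑ(G)=27*cos(pi/27)/(cos(pi/27) + 1) ≤ χ(Ḡ)=14 (both strict).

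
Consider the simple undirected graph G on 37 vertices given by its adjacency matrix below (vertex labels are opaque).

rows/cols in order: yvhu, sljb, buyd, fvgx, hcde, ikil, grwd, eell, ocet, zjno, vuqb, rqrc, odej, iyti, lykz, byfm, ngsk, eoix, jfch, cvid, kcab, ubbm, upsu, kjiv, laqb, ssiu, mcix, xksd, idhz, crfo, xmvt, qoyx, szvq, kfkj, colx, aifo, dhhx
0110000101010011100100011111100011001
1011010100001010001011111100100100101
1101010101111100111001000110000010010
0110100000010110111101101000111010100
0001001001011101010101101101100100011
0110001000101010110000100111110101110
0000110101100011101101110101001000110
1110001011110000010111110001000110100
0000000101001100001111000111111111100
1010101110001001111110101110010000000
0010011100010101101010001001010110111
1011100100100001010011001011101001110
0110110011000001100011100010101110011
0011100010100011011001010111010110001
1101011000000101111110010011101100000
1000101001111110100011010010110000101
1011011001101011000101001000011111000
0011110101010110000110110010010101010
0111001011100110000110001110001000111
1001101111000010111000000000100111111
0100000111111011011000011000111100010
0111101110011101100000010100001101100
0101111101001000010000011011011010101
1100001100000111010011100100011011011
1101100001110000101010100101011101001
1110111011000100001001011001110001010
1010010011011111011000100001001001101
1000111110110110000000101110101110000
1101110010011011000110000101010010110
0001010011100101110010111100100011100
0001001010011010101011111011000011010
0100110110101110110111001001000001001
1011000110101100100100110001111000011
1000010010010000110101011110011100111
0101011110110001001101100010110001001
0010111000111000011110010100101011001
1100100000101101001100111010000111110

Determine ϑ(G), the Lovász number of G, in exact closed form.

Vertex hcde has 18 neighbors: fvgx, grwd, zjno, rqrc, odej, iyti, byfm, eoix, cvid, ubbm, upsu, laqb, ssiu, xksd, idhz, qoyx, aifo, dhhx.
deg(eoix) = 18; N(eoix) = {buyd, fvgx, hcde, ikil, eell, zjno, rqrc, iyti, lykz, cvid, kcab, upsu, kjiv, mcix, crfo, qoyx, kfkj, aifo}.
N(idhz) = {yvhu, sljb, fvgx, hcde, ikil, ocet, rqrc, odej, lykz, byfm, cvid, kcab, ssiu, xksd, crfo, szvq, colx, aifo}, |N(idhz)| = 18.
deg(cvid) = 18; N(cvid) = {yvhu, fvgx, hcde, grwd, eell, ocet, zjno, lykz, ngsk, eoix, jfch, idhz, qoyx, szvq, kfkj, colx, aifo, dhhx}.
deg(v) = 18 for all v (|V|=37); Paley(37): SR with (k,λ,μ)=(18,8,9).
spec(A) ≈ [18.0, 2.54138, -3.54138] (distinct, 5 d.p.).
Lovász (edge-transitive): ϑ = −37·(-sqrt(37)/2 - 1/2)/((18)−(-sqrt(37)/2 - 1/2)) = sqrt(37).
= 6.08276253… (decimal).

sqrt(37)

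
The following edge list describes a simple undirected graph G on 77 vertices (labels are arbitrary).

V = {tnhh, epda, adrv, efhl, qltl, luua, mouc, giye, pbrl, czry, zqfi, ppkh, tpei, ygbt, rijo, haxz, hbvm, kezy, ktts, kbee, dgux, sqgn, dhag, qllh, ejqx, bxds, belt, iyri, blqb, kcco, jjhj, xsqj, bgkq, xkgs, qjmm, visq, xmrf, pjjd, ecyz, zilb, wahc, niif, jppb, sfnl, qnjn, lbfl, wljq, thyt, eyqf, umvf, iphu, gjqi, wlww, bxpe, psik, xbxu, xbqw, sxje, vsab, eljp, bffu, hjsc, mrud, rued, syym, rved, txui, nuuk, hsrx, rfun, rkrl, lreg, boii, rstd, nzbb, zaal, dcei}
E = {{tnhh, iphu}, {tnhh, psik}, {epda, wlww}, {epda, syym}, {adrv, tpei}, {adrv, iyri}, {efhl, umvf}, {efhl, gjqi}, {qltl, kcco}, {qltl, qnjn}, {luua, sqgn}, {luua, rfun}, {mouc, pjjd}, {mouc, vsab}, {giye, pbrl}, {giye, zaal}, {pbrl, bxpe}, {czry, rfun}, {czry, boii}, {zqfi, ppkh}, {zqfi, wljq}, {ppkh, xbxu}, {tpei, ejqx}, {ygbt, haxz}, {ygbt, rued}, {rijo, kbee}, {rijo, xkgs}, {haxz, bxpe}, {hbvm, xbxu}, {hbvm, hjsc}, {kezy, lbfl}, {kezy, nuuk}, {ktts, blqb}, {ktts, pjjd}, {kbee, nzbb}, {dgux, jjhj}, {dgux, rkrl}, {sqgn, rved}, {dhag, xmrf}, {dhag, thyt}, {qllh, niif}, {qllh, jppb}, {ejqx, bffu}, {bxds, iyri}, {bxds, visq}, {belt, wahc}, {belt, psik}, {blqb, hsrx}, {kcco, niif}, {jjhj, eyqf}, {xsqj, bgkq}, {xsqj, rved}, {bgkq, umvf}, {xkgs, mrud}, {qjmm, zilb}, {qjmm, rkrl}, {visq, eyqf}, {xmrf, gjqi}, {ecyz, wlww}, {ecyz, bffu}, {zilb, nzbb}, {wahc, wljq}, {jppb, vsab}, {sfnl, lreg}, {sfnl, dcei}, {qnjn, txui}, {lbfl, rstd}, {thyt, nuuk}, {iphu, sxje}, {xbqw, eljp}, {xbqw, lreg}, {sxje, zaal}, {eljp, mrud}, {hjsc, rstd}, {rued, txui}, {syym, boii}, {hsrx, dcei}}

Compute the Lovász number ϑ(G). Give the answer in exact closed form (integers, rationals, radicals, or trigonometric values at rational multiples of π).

77*cos(pi/77)/(cos(pi/77) + 1)

N(pbrl) = {giye, bxpe}, |N(pbrl)| = 2.
N(vsab) = {mouc, jppb}, |N(vsab)| = 2.
N(zqfi) = {ppkh, wljq}, |N(zqfi)| = 2.
Vertex ygbt has 2 neighbors: haxz, rued.
77-vertex 2-regular graph: the odd cycle C_{77}.
spec(A) ≈ [2.0, 1.993345, 1.973425, 1.940372, 1.894406, 1.835833, 1.765043, 1.682507, 1.588774, 1.484468, 1.370283, 1.24698, 1.115377, 0.976352, 0.83083, 0.679779, 0.524203, 0.36514, 0.203646, 0.040797, -0.122323, -0.28463, -0.445042, -0.602492, -0.755933, -0.904344, -1.046736, -1.182162, -1.309721, -1.428565, -1.537901, -1.637003, -1.725211, -1.801938, -1.866673, -1.918986, -1.958528, -1.985037, -1.998336] (distinct, 6 d.p.).
With N=77: ϑ(G) = 77·(-(-1)*2*cos(pi/77))/(2−(-2*cos(pi/77))) = 77*cos(pi/77)/(cos(pi/77) + 1).
ϑ(G) ≈ 38.4839735.
38 ≤ 77*cos(pi/77)/(cos(pi/77) + 1) ≤ 39: both strict.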